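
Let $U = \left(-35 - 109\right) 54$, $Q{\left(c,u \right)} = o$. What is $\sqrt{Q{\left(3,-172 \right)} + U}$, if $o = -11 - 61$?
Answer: $6 i \sqrt{218} \approx 88.589 i$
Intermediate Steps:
$o = -72$ ($o = -11 - 61 = -72$)
$Q{\left(c,u \right)} = -72$
$U = -7776$ ($U = \left(-144\right) 54 = -7776$)
$\sqrt{Q{\left(3,-172 \right)} + U} = \sqrt{-72 - 7776} = \sqrt{-7848} = 6 i \sqrt{218}$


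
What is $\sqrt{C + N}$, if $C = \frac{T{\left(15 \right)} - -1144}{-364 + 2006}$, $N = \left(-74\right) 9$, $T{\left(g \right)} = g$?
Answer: $\frac{i \sqrt{1793742146}}{1642} \approx 25.793 i$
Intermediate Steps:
$N = -666$
$C = \frac{1159}{1642}$ ($C = \frac{15 - -1144}{-364 + 2006} = \frac{15 + \left(-7 + 1151\right)}{1642} = \left(15 + 1144\right) \frac{1}{1642} = 1159 \cdot \frac{1}{1642} = \frac{1159}{1642} \approx 0.70585$)
$\sqrt{C + N} = \sqrt{\frac{1159}{1642} - 666} = \sqrt{- \frac{1092413}{1642}} = \frac{i \sqrt{1793742146}}{1642}$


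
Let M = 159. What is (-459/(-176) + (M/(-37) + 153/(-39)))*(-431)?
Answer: 204778875/84656 ≈ 2419.0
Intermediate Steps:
(-459/(-176) + (M/(-37) + 153/(-39)))*(-431) = (-459/(-176) + (159/(-37) + 153/(-39)))*(-431) = (-459*(-1/176) + (159*(-1/37) + 153*(-1/39)))*(-431) = (459/176 + (-159/37 - 51/13))*(-431) = (459/176 - 3954/481)*(-431) = -475125/84656*(-431) = 204778875/84656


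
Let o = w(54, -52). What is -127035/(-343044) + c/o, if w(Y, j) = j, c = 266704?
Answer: -195479917/38116 ≈ -5128.6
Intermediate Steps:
o = -52
-127035/(-343044) + c/o = -127035/(-343044) + 266704/(-52) = -127035*(-1/343044) + 266704*(-1/52) = 14115/38116 - 66676/13 = -195479917/38116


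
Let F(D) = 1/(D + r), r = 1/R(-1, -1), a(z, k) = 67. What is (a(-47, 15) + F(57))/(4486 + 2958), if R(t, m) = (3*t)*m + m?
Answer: 7707/856060 ≈ 0.0090029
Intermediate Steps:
R(t, m) = m + 3*m*t (R(t, m) = 3*m*t + m = m + 3*m*t)
r = 1/2 (r = 1/(-(1 + 3*(-1))) = 1/(-(1 - 3)) = 1/(-1*(-2)) = 1/2 ≈ 0.50000)
F(D) = 1/(1/2 + D) (F(D) = 1/(D + 1/2) = 1/(1/2 + D))
(a(-47, 15) + F(57))/(4486 + 2958) = (67 + 2/(1 + 2*57))/(4486 + 2958) = (67 + 2/(1 + 114))/7444 = (67 + 2/115)*(1/7444) = (7707/115)*(1/7444) = 7707/856060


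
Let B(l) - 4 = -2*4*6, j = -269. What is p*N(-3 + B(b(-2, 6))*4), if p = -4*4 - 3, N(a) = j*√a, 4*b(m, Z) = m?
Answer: 5111*I*√179 ≈ 68381.0*I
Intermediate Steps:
b(m, Z) = m/4
B(l) = -44 (B(l) = 4 - 2*4*6 = 4 - 8*6 = 4 - 48 = -44)
N(a) = -269*√a
p = -19 (p = -16 - 3 = -19)
p*N(-3 + B(b(-2, 6))*4) = -(-5111)*√(-3 - 44*4) = -(-5111)*√(-3 - 176) = -(-5111)*√(-179) = -(-5111)*I*√179 = 5111*I*√179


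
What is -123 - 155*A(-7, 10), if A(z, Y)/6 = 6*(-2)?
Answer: 11037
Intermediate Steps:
A(z, Y) = -72 (A(z, Y) = 6*(6*(-2)) = 6*(-12) = -72)
-123 - 155*A(-7, 10) = -123 - 155*(-72) = -123 + 11160 = 11037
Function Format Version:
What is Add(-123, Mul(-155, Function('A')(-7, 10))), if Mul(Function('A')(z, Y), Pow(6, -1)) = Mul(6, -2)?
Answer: 11037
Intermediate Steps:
Function('A')(z, Y) = -72 (Function('A')(z, Y) = Mul(6, Mul(6, -2)) = Mul(6, -12) = -72)
Add(-123, Mul(-155, Function('A')(-7, 10))) = Add(-123, Mul(-155, -72)) = Add(-123, 11160) = 11037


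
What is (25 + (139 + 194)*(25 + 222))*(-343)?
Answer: -28220668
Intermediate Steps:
(25 + (139 + 194)*(25 + 222))*(-343) = (25 + 333*247)*(-343) = (25 + 82251)*(-343) = 82276*(-343) = -28220668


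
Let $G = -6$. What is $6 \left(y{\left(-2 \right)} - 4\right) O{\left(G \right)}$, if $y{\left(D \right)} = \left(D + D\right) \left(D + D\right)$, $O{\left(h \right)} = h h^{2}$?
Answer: $-15552$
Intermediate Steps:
$O{\left(h \right)} = h^{3}$
$y{\left(D \right)} = 4 D^{2}$ ($y{\left(D \right)} = 2 D 2 D = 4 D^{2}$)
$6 \left(y{\left(-2 \right)} - 4\right) O{\left(G \right)} = 6 \left(4 \left(-2\right)^{2} - 4\right) \left(-6\right)^{3} = 6 \left(4 \cdot 4 - 4\right) \left(-216\right) = 6 \left(16 - 4\right) \left(-216\right) = 6 \cdot 12 \left(-216\right) = 72 \left(-216\right) = -15552$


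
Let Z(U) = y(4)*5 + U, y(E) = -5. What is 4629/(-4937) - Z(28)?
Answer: -19440/4937 ≈ -3.9376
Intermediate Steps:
Z(U) = -25 + U (Z(U) = -5*5 + U = -25 + U)
4629/(-4937) - Z(28) = 4629/(-4937) - (-25 + 28) = 4629*(-1/4937) - 1*3 = -4629/4937 - 3 = -19440/4937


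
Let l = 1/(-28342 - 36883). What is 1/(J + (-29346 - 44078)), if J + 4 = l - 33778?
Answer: -65225/6992511351 ≈ -9.3278e-6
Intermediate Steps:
l = -1/65225 (l = 1/(-65225) = -1/65225 ≈ -1.5332e-5)
J = -2203430951/65225 (J = -4 + (-1/65225 - 33778) = -4 - 2203170051/65225 = -2203430951/65225 ≈ -33782.)
1/(J + (-29346 - 44078)) = 1/(-2203430951/65225 + (-29346 - 44078)) = 1/(-2203430951/65225 - 73424) = 1/(-6992511351/65225) = -65225/6992511351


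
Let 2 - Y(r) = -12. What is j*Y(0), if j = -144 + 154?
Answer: 140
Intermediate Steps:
Y(r) = 14 (Y(r) = 2 - 1*(-12) = 2 + 12 = 14)
j = 10
j*Y(0) = 10*14 = 140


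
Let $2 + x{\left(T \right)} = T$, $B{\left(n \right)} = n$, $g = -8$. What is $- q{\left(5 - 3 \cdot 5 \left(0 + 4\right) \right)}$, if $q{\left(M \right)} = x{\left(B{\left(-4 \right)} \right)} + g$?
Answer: $14$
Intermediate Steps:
$x{\left(T \right)} = -2 + T$
$q{\left(M \right)} = -14$ ($q{\left(M \right)} = \left(-2 - 4\right) - 8 = -6 - 8 = -14$)
$- q{\left(5 - 3 \cdot 5 \left(0 + 4\right) \right)} = \left(-1\right) \left(-14\right) = 14$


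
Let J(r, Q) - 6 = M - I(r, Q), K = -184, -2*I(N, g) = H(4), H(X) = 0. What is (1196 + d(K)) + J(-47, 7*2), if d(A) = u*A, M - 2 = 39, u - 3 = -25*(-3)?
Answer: -13109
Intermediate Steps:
u = 78 (u = 3 - 25*(-3) = 3 + 75 = 78)
I(N, g) = 0 (I(N, g) = -½*0 = 0)
M = 41 (M = 2 + 39 = 41)
d(A) = 78*A
J(r, Q) = 47 (J(r, Q) = 6 + (41 - 1*0) = 6 + (41 + 0) = 6 + 41 = 47)
(1196 + d(K)) + J(-47, 7*2) = (1196 + 78*(-184)) + 47 = (1196 - 14352) + 47 = -13156 + 47 = -13109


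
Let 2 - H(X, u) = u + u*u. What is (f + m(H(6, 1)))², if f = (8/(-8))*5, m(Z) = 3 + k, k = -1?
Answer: 9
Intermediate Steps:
H(X, u) = 2 - u - u² (H(X, u) = 2 - (u + u*u) = 2 - (u + u²) = 2 + (-u - u²) = 2 - u - u²)
m(Z) = 2 (m(Z) = 3 - 1 = 2)
f = -5 (f = (8*(-⅛))*5 = -1*5 = -5)
(f + m(H(6, 1)))² = (-5 + 2)² = (-3)² = 9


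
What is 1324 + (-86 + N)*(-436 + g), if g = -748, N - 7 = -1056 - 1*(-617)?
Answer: 614636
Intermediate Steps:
N = -432 (N = 7 + (-1056 - 1*(-617)) = 7 + (-1056 + 617) = 7 - 439 = -432)
1324 + (-86 + N)*(-436 + g) = 1324 + (-86 - 432)*(-436 - 748) = 1324 - 518*(-1184) = 1324 + 613312 = 614636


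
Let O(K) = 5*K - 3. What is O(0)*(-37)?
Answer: 111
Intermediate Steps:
O(K) = -3 + 5*K
O(0)*(-37) = (-3 + 5*0)*(-37) = (-3 + 0)*(-37) = -3*(-37) = 111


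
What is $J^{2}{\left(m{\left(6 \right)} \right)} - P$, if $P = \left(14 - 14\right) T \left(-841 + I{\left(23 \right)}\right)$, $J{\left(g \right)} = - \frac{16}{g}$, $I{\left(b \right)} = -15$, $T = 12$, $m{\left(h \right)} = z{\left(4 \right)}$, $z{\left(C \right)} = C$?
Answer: $16$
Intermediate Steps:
$m{\left(h \right)} = 4$
$P = 0$ ($P = \left(14 - 14\right) 12 \left(-841 - 15\right) = 0 \cdot 12 \left(-856\right) = 0 \left(-856\right) = 0$)
$J^{2}{\left(m{\left(6 \right)} \right)} - P = \left(- \frac{16}{4}\right)^{2} - 0 = \left(\left(-16\right) \frac{1}{4}\right)^{2} + 0 = \left(-4\right)^{2} + 0 = 16 + 0 = 16$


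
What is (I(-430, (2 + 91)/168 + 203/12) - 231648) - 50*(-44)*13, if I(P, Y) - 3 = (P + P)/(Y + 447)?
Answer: -15843948875/78031 ≈ -2.0305e+5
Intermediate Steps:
I(P, Y) = 3 + 2*P/(447 + Y) (I(P, Y) = 3 + (P + P)/(Y + 447) = 3 + (2*P)/(447 + Y) = 3 + 2*P/(447 + Y))
(I(-430, (2 + 91)/168 + 203/12) - 231648) - 50*(-44)*13 = ((1341 + 2*(-430) + 3*((2 + 91)/168 + 203/12))/(447 + ((2 + 91)/168 + 203/12)) - 231648) - 50*(-44)*13 = ((1341 - 860 + 3*(93*(1/168) + 203*(1/12)))/(447 + (93*(1/168) + 203*(1/12))) - 231648) + 2200*13 = ((1341 - 860 + 3*(31/56 + 203/12))/(447 + (31/56 + 203/12)) - 231648) + 28600 = ((1341 - 860 + 3*(2935/168))/(447 + 2935/168) - 231648) + 28600 = ((1341 - 860 + 2935/56)/(78031/168) - 231648) + 28600 = ((168/78031)*(29871/56) - 231648) + 28600 = (89613/78031 - 231648) + 28600 = -18075635475/78031 + 28600 = -15843948875/78031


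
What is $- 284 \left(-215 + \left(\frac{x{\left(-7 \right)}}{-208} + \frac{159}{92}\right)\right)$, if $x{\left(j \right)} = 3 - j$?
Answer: $\frac{36228531}{598} \approx 60583.0$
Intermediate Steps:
$- 284 \left(-215 + \left(\frac{x{\left(-7 \right)}}{-208} + \frac{159}{92}\right)\right) = - 284 \left(-215 + \left(\frac{3 - -7}{-208} + \frac{159}{92}\right)\right) = - 284 \left(-215 + \left(\left(3 + 7\right) \left(- \frac{1}{208}\right) + 159 \cdot \frac{1}{92}\right)\right) = - 284 \left(-215 + \left(10 \left(- \frac{1}{208}\right) + \frac{159}{92}\right)\right) = - 284 \left(-215 + \left(- \frac{5}{104} + \frac{159}{92}\right)\right) = - 284 \left(-215 + \frac{4019}{2392}\right) = \left(-284\right) \left(- \frac{510261}{2392}\right) = \frac{36228531}{598}$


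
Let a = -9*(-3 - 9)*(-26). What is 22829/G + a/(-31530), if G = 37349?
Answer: 137445727/196268995 ≈ 0.70029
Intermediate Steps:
a = -2808 (a = -9*(-12)*(-26) = 108*(-26) = -2808)
22829/G + a/(-31530) = 22829/37349 - 2808/(-31530) = 22829*(1/37349) - 2808*(-1/31530) = 22829/37349 + 468/5255 = 137445727/196268995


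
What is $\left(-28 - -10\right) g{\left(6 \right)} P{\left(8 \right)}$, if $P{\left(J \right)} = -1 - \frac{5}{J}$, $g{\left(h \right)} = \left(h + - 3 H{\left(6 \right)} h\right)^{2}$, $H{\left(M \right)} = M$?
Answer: $304317$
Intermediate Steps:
$g{\left(h \right)} = 289 h^{2}$ ($g{\left(h \right)} = \left(h + \left(-3\right) 6 h\right)^{2} = \left(h - 18 h\right)^{2} = \left(- 17 h\right)^{2} = 289 h^{2}$)
$P{\left(J \right)} = -1 - \frac{5}{J}$
$\left(-28 - -10\right) g{\left(6 \right)} P{\left(8 \right)} = \left(-28 - -10\right) 289 \cdot 6^{2} \frac{-5 - 8}{8} = \left(-28 + 10\right) 289 \cdot 36 \frac{-5 - 8}{8} = \left(-18\right) 10404 \cdot \frac{1}{8} \left(-13\right) = \left(-187272\right) \left(- \frac{13}{8}\right) = 304317$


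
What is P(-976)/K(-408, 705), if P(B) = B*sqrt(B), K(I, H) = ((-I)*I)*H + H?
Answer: 3904*I*sqrt(61)/117356415 ≈ 0.00025982*I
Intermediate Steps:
K(I, H) = H - H*I**2 (K(I, H) = (-I**2)*H + H = -H*I**2 + H = H - H*I**2)
P(B) = B**(3/2)
P(-976)/K(-408, 705) = (-976)**(3/2)/((705*(1 - 1*(-408)**2))) = (-3904*I*sqrt(61))/((705*(1 - 1*166464))) = (-3904*I*sqrt(61))/((705*(1 - 166464))) = (-3904*I*sqrt(61))/((705*(-166463))) = -3904*I*sqrt(61)/(-117356415) = -3904*I*sqrt(61)*(-1/117356415) = 3904*I*sqrt(61)/117356415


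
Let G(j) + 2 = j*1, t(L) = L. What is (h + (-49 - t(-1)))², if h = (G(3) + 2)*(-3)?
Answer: 3249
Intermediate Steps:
G(j) = -2 + j (G(j) = -2 + j*1 = -2 + j)
h = -9 (h = ((-2 + 3) + 2)*(-3) = (1 + 2)*(-3) = 3*(-3) = -9)
(h + (-49 - t(-1)))² = (-9 + (-49 - 1*(-1)))² = (-9 + (-49 + 1))² = (-9 - 48)² = (-57)² = 3249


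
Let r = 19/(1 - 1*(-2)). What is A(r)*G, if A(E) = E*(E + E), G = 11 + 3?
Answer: 10108/9 ≈ 1123.1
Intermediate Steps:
G = 14
r = 19/3 (r = 19/(1 + 2) = 19/3 ≈ 6.3333)
A(E) = 2*E² (A(E) = E*(2*E) = 2*E²)
A(r)*G = (2*(19/3)²)*14 = (2*(361/9))*14 = (722/9)*14 = 10108/9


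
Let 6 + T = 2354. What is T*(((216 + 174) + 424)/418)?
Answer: 86876/19 ≈ 4572.4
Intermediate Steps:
T = 2348 (T = -6 + 2354 = 2348)
T*(((216 + 174) + 424)/418) = 2348*(((216 + 174) + 424)/418) = 2348*((390 + 424)*(1/418)) = 2348*(814*(1/418)) = 2348*(37/19) = 86876/19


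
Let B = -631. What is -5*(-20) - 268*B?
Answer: 169208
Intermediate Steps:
-5*(-20) - 268*B = -5*(-20) - 268*(-631) = 100 + 169108 = 169208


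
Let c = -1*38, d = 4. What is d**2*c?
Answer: -608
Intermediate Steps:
c = -38
d**2*c = 4**2*(-38) = 16*(-38) = -608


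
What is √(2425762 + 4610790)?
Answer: 2*√1759138 ≈ 2652.6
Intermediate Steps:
√(2425762 + 4610790) = √7036552 = 2*√1759138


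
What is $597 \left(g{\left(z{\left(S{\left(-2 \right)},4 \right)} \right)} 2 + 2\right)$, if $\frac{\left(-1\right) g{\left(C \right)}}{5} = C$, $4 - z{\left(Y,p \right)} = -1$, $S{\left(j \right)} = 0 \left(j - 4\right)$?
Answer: $-28656$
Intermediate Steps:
$S{\left(j \right)} = 0$ ($S{\left(j \right)} = 0 \left(-4 + j\right) = 0$)
$z{\left(Y,p \right)} = 5$ ($z{\left(Y,p \right)} = 4 - -1 = 4 + 1 = 5$)
$g{\left(C \right)} = - 5 C$
$597 \left(g{\left(z{\left(S{\left(-2 \right)},4 \right)} \right)} 2 + 2\right) = 597 \left(\left(-5\right) 5 \cdot 2 + 2\right) = 597 \left(\left(-25\right) 2 + 2\right) = 597 \left(-50 + 2\right) = 597 \left(-48\right) = -28656$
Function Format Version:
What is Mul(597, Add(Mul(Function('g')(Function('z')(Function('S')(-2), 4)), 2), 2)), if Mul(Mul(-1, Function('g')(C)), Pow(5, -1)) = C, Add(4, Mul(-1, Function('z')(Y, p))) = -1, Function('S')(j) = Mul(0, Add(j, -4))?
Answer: -28656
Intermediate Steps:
Function('S')(j) = 0 (Function('S')(j) = Mul(0, Add(-4, j)) = 0)
Function('z')(Y, p) = 5 (Function('z')(Y, p) = Add(4, Mul(-1, -1)) = Add(4, 1) = 5)
Function('g')(C) = Mul(-5, C)
Mul(597, Add(Mul(Function('g')(Function('z')(Function('S')(-2), 4)), 2), 2)) = Mul(597, Add(Mul(Mul(-5, 5), 2), 2)) = Mul(597, Add(Mul(-25, 2), 2)) = Mul(597, Add(-50, 2)) = Mul(597, -48) = -28656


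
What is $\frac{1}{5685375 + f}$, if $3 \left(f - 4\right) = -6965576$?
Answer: $\frac{3}{10090561} \approx 2.9731 \cdot 10^{-7}$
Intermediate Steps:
$f = - \frac{6965564}{3}$ ($f = 4 + \frac{1}{3} \left(-6965576\right) = 4 - \frac{6965576}{3} = - \frac{6965564}{3} \approx -2.3219 \cdot 10^{6}$)
$\frac{1}{5685375 + f} = \frac{1}{5685375 - \frac{6965564}{3}} = \frac{1}{\frac{10090561}{3}} = \frac{3}{10090561}$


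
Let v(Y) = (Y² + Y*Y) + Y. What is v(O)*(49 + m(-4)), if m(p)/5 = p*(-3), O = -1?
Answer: 109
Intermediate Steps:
m(p) = -15*p (m(p) = 5*(p*(-3)) = 5*(-3*p) = -15*p)
v(Y) = Y + 2*Y² (v(Y) = (Y² + Y²) + Y = 2*Y² + Y = Y + 2*Y²)
v(O)*(49 + m(-4)) = (-(1 + 2*(-1)))*(49 - 15*(-4)) = (-(1 - 2))*(49 + 60) = -1*(-1)*109 = 1*109 = 109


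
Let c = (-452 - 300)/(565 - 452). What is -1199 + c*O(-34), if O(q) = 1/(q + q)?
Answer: -2303091/1921 ≈ -1198.9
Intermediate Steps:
O(q) = 1/(2*q)
c = -752/113 ≈ -6.6549
-1199 + c*O(-34) = -1199 - 376/(113*(-34)) = -1199 - 376*(-1)/(113*34) = -1199 - 752/113*(-1/68) = -1199 + 188/1921 = -2303091/1921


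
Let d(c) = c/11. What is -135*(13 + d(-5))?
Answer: -18630/11 ≈ -1693.6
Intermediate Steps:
d(c) = c/11 (d(c) = c*(1/11) = c/11)
-135*(13 + d(-5)) = -135*(13 + (1/11)*(-5)) = -135*(13 - 5/11) = -135*138/11 = -18630/11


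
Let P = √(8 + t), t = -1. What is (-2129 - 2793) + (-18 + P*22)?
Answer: -4940 + 22*√7 ≈ -4881.8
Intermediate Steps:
P = √7 (P = √(8 - 1) = √7 ≈ 2.6458)
(-2129 - 2793) + (-18 + P*22) = (-2129 - 2793) + (-18 + √7*22) = -4922 + (-18 + 22*√7) = -4940 + 22*√7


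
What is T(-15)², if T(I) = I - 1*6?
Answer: 441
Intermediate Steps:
T(I) = -6 + I (T(I) = I - 6 = -6 + I)
T(-15)² = (-6 - 15)² = (-21)² = 441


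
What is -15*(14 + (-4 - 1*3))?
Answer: -105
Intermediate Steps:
-15*(14 + (-4 - 1*3)) = -15*(14 + (-4 - 3)) = -15*(14 - 7) = -15*7 = -105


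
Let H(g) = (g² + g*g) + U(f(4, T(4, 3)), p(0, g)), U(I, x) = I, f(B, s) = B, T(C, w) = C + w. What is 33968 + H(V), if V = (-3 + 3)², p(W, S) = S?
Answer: 33972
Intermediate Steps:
V = 0 (V = 0² = 0)
H(g) = 4 + 2*g² (H(g) = (g² + g*g) + 4 = (g² + g²) + 4 = 2*g² + 4 = 4 + 2*g²)
33968 + H(V) = 33968 + (4 + 2*0²) = 33968 + (4 + 2*0) = 33968 + (4 + 0) = 33968 + 4 = 33972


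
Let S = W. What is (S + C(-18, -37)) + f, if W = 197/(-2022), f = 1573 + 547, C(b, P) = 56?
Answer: 4399675/2022 ≈ 2175.9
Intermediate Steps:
f = 2120
W = -197/2022 (W = 197*(-1/2022) = -197/2022 ≈ -0.097428)
S = -197/2022 ≈ -0.097428
(S + C(-18, -37)) + f = (-197/2022 + 56) + 2120 = 113035/2022 + 2120 = 4399675/2022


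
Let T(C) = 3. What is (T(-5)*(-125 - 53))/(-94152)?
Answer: 89/15692 ≈ 0.0056717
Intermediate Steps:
(T(-5)*(-125 - 53))/(-94152) = (3*(-125 - 53))/(-94152) = (3*(-178))*(-1/94152) = -534*(-1/94152) = 89/15692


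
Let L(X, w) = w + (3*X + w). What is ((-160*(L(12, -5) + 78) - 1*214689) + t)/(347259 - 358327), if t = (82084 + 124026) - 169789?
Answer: 48752/2767 ≈ 17.619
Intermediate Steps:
t = 36321 (t = 206110 - 169789 = 36321)
L(X, w) = 2*w + 3*X (L(X, w) = w + (w + 3*X) = 2*w + 3*X)
((-160*(L(12, -5) + 78) - 1*214689) + t)/(347259 - 358327) = ((-160*((2*(-5) + 3*12) + 78) - 1*214689) + 36321)/(347259 - 358327) = ((-160*((-10 + 36) + 78) - 214689) + 36321)/(-11068) = ((-160*(26 + 78) - 214689) + 36321)*(-1/11068) = ((-160*104 - 214689) + 36321)*(-1/11068) = ((-16640 - 214689) + 36321)*(-1/11068) = (-231329 + 36321)*(-1/11068) = -195008*(-1/11068) = 48752/2767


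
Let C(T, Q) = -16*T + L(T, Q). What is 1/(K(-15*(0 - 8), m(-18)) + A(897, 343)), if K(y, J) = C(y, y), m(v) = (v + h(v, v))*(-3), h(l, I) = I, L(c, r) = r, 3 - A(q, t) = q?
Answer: -1/2694 ≈ -0.00037120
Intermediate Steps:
A(q, t) = 3 - q
m(v) = -6*v (m(v) = (v + v)*(-3) = (2*v)*(-3) = -6*v)
C(T, Q) = Q - 16*T (C(T, Q) = -16*T + Q = Q - 16*T)
K(y, J) = -15*y (K(y, J) = y - 16*y = -15*y)
1/(K(-15*(0 - 8), m(-18)) + A(897, 343)) = 1/(-(-225)*(0 - 8) + (3 - 1*897)) = 1/(-(-225)*(-8) + (3 - 897)) = 1/(-15*120 - 894) = 1/(-1800 - 894) = 1/(-2694) = -1/2694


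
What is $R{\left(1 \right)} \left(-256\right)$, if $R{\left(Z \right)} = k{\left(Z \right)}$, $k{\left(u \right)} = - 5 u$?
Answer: $1280$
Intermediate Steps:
$R{\left(Z \right)} = - 5 Z$
$R{\left(1 \right)} \left(-256\right) = \left(-5\right) 1 \left(-256\right) = \left(-5\right) \left(-256\right) = 1280$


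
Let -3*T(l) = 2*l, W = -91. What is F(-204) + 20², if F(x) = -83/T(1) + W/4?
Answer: 2007/4 ≈ 501.75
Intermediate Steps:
T(l) = -2*l/3
F(x) = 407/4 (F(x) = -83/((-⅔*1)) - 91/4 = -83/(-⅔) - 91*¼ = -83*(-3/2) - 91/4 = 249/2 - 91/4 = 407/4)
F(-204) + 20² = 407/4 + 20² = 407/4 + 400 = 2007/4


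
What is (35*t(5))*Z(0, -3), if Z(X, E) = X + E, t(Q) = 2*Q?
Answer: -1050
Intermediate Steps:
Z(X, E) = E + X
(35*t(5))*Z(0, -3) = (35*(2*5))*(-3 + 0) = (35*10)*(-3) = 350*(-3) = -1050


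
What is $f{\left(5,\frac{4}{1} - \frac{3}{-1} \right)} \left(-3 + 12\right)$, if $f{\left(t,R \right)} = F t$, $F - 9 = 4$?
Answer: $585$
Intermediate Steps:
$F = 13$ ($F = 9 + 4 = 13$)
$f{\left(t,R \right)} = 13 t$
$f{\left(5,\frac{4}{1} - \frac{3}{-1} \right)} \left(-3 + 12\right) = 13 \cdot 5 \left(-3 + 12\right) = 65 \cdot 9 = 585$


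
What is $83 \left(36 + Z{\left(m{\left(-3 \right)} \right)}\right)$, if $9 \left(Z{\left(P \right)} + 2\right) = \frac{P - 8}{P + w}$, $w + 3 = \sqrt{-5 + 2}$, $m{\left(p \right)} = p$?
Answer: $\frac{332000}{117} + \frac{913 i \sqrt{3}}{351} \approx 2837.6 + 4.5053 i$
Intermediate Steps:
$w = -3 + i \sqrt{3}$ ($w = -3 + \sqrt{-5 + 2} = -3 + \sqrt{-3} = -3 + i \sqrt{3} \approx -3.0 + 1.732 i$)
$Z{\left(P \right)} = -2 + \frac{-8 + P}{9 \left(-3 + P + i \sqrt{3}\right)}$ ($Z{\left(P \right)} = -2 + \frac{\left(P - 8\right) \frac{1}{P - \left(3 - i \sqrt{3}\right)}}{9} = -2 + \frac{\left(-8 + P\right) \frac{1}{-3 + P + i \sqrt{3}}}{9} = -2 + \frac{\frac{1}{-3 + P + i \sqrt{3}} \left(-8 + P\right)}{9} = -2 + \frac{-8 + P}{9 \left(-3 + P + i \sqrt{3}\right)}$)
$83 \left(36 + Z{\left(m{\left(-3 \right)} \right)}\right) = 83 \left(36 + \frac{46 - -51 - 18 i \sqrt{3}}{9 \left(-3 - 3 + i \sqrt{3}\right)}\right) = 83 \left(36 + \frac{46 + 51 - 18 i \sqrt{3}}{9 \left(-6 + i \sqrt{3}\right)}\right) = 83 \left(36 + \frac{97 - 18 i \sqrt{3}}{9 \left(-6 + i \sqrt{3}\right)}\right) = 2988 + \frac{83 \left(97 - 18 i \sqrt{3}\right)}{9 \left(-6 + i \sqrt{3}\right)}$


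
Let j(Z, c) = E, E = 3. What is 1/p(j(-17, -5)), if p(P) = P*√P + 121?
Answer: 121/14614 - 3*√3/14614 ≈ 0.0079242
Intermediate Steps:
j(Z, c) = 3
p(P) = 121 + P^(3/2) (p(P) = P^(3/2) + 121 = 121 + P^(3/2))
1/p(j(-17, -5)) = 1/(121 + 3^(3/2)) = 1/(121 + 3*√3)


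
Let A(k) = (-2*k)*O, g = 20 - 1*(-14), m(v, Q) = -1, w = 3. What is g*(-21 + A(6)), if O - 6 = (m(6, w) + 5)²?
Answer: -9690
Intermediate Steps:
g = 34 (g = 20 + 14 = 34)
O = 22 (O = 6 + (-1 + 5)² = 6 + 4² = 6 + 16 = 22)
A(k) = -44*k (A(k) = -2*k*22 = -44*k)
g*(-21 + A(6)) = 34*(-21 - 44*6) = 34*(-21 - 264) = 34*(-285) = -9690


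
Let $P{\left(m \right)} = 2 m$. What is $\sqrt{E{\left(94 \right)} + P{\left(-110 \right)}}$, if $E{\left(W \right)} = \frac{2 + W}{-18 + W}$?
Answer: $\frac{2 i \sqrt{19741}}{19} \approx 14.79 i$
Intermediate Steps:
$E{\left(W \right)} = \frac{2 + W}{-18 + W}$
$\sqrt{E{\left(94 \right)} + P{\left(-110 \right)}} = \sqrt{\frac{2 + 94}{-18 + 94} + 2 \left(-110\right)} = \sqrt{\frac{1}{76} \cdot 96 - 220} = \sqrt{\frac{24}{19} - 220} = \sqrt{- \frac{4156}{19}} = \frac{2 i \sqrt{19741}}{19}$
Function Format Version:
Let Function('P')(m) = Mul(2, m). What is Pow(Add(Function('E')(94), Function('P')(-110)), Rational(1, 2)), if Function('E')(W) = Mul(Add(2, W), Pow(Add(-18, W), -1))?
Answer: Mul(Rational(2, 19), I, Pow(19741, Rational(1, 2))) ≈ Mul(14.790, I)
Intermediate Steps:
Function('E')(W) = Mul(Pow(Add(-18, W), -1), Add(2, W))
Pow(Add(Function('E')(94), Function('P')(-110)), Rational(1, 2)) = Pow(Add(Mul(Pow(Add(-18, 94), -1), Add(2, 94)), Mul(2, -110)), Rational(1, 2)) = Pow(Add(Mul(Pow(76, -1), 96), -220), Rational(1, 2)) = Pow(Add(Mul(Rational(1, 76), 96), -220), Rational(1, 2)) = Pow(Add(Rational(24, 19), -220), Rational(1, 2)) = Pow(Rational(-4156, 19), Rational(1, 2)) = Mul(Rational(2, 19), I, Pow(19741, Rational(1, 2)))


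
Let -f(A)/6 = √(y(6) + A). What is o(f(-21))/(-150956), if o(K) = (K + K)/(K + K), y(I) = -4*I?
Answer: -1/150956 ≈ -6.6244e-6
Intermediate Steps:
f(A) = -6*√(-24 + A) (f(A) = -6*√(-4*6 + A) = -6*√(-24 + A))
o(K) = 1 (o(K) = (2*K)/((2*K)) = (2*K)*(1/(2*K)) = 1)
o(f(-21))/(-150956) = 1/(-150956) = 1*(-1/150956) = -1/150956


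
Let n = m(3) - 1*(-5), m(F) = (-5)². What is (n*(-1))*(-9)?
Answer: 270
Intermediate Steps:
m(F) = 25
n = 30 (n = 25 - 1*(-5) = 25 + 5 = 30)
(n*(-1))*(-9) = (30*(-1))*(-9) = -30*(-9) = 270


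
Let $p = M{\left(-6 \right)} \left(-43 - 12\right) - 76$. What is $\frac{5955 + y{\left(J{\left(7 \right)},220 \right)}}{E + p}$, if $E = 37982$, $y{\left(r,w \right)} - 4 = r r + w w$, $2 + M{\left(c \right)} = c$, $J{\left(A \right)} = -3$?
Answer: $\frac{27184}{19173} \approx 1.4178$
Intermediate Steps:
$M{\left(c \right)} = -2 + c$
$y{\left(r,w \right)} = 4 + r^{2} + w^{2}$ ($y{\left(r,w \right)} = 4 + \left(r r + w w\right) = 4 + \left(r^{2} + w^{2}\right) = 4 + r^{2} + w^{2}$)
$p = 364$ ($p = \left(-2 - 6\right) \left(-43 - 12\right) - 76 = \left(-8\right) \left(-55\right) - 76 = 440 - 76 = 364$)
$\frac{5955 + y{\left(J{\left(7 \right)},220 \right)}}{E + p} = \frac{5955 + \left(4 + \left(-3\right)^{2} + 220^{2}\right)}{37982 + 364} = \frac{5955 + \left(4 + 9 + 48400\right)}{38346} = \left(5955 + 48413\right) \frac{1}{38346} = 54368 \cdot \frac{1}{38346} = \frac{27184}{19173}$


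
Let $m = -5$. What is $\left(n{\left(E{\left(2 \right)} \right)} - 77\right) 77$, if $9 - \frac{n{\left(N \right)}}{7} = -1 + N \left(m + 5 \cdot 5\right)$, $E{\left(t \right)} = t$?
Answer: $-22099$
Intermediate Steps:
$n{\left(N \right)} = 70 - 140 N$ ($n{\left(N \right)} = 63 - 7 \left(-1 + N \left(-5 + 5 \cdot 5\right)\right) = 63 - 7 \left(-1 + N \left(-5 + 25\right)\right) = 63 - 7 \left(-1 + N 20\right) = 63 - 7 \left(-1 + 20 N\right) = 63 - \left(-7 + 140 N\right) = 70 - 140 N$)
$\left(n{\left(E{\left(2 \right)} \right)} - 77\right) 77 = \left(\left(70 - 280\right) - 77\right) 77 = \left(-210 - 77\right) 77 = \left(-287\right) 77 = -22099$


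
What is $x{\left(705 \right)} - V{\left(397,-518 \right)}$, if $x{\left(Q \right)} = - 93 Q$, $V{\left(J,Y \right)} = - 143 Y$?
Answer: $-139639$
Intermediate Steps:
$x{\left(705 \right)} - V{\left(397,-518 \right)} = \left(-93\right) 705 - \left(-143\right) \left(-518\right) = -65565 - 74074 = -139639$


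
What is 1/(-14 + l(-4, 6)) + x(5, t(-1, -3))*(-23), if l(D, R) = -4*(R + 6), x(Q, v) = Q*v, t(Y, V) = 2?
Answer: -14261/62 ≈ -230.02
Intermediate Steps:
l(D, R) = -24 - 4*R (l(D, R) = -4*(6 + R) = -24 - 4*R)
1/(-14 + l(-4, 6)) + x(5, t(-1, -3))*(-23) = 1/(-14 + (-24 - 4*6)) + (5*2)*(-23) = 1/(-14 + (-24 - 24)) + 10*(-23) = 1/(-14 - 48) - 230 = 1/(-62) - 230 = -1/62 - 230 = -14261/62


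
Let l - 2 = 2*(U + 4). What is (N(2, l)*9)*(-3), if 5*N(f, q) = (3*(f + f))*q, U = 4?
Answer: -5832/5 ≈ -1166.4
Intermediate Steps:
l = 18 (l = 2 + 2*(4 + 4) = 2 + 2*8 = 2 + 16 = 18)
N(f, q) = 6*f*q/5 (N(f, q) = ((3*(f + f))*q)/5 = ((3*(2*f))*q)/5 = ((6*f)*q)/5 = (6*f*q)/5 = 6*f*q/5)
(N(2, l)*9)*(-3) = (((6/5)*2*18)*9)*(-3) = ((216/5)*9)*(-3) = (1944/5)*(-3) = -5832/5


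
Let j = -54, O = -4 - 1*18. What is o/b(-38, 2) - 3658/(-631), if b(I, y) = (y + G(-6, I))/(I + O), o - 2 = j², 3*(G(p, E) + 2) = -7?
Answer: 331452046/4417 ≈ 75040.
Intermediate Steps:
G(p, E) = -13/3 (G(p, E) = -2 + (⅓)*(-7) = -2 - 7/3 = -13/3)
O = -22 (O = -4 - 18 = -22)
o = 2918 (o = 2 + (-54)² = 2 + 2916 = 2918)
b(I, y) = (-13/3 + y)/(-22 + I) (b(I, y) = (y - 13/3)/(I - 22) = (-13/3 + y)/(-22 + I))
o/b(-38, 2) - 3658/(-631) = 2918/(((-13/3 + 2)/(-22 - 38))) - 3658/(-631) = 2918/((-7/3/(-60))) - 3658*(-1/631) = 2918/((-1/60*(-7/3))) + 3658/631 = 2918/(7/180) + 3658/631 = 2918*(180/7) + 3658/631 = 525240/7 + 3658/631 = 331452046/4417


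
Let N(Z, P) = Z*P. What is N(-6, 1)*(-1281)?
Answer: 7686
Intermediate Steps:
N(Z, P) = P*Z
N(-6, 1)*(-1281) = (1*(-6))*(-1281) = -6*(-1281) = 7686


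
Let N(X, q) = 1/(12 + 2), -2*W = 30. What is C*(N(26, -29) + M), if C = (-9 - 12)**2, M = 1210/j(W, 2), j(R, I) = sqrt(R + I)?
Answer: 63/2 - 533610*I*sqrt(13)/13 ≈ 31.5 - 1.48e+5*I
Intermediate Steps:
W = -15 (W = -1/2*30 = -15)
j(R, I) = sqrt(I + R)
N(X, q) = 1/14
M = -1210*I*sqrt(13)/13 (M = 1210/(sqrt(2 - 15)) = 1210/(sqrt(-13)) = 1210/((I*sqrt(13))) = 1210*(-I*sqrt(13)/13) = -1210*I*sqrt(13)/13 ≈ -335.59*I)
C = 441 (C = (-21)**2 = 441)
C*(N(26, -29) + M) = 441*(1/14 - 1210*I*sqrt(13)/13) = 63/2 - 533610*I*sqrt(13)/13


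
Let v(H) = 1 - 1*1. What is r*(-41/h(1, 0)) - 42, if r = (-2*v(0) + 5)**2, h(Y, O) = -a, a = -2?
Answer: -1109/2 ≈ -554.50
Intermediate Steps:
v(H) = 0 (v(H) = 1 - 1 = 0)
h(Y, O) = 2 (h(Y, O) = -1*(-2) = 2)
r = 25 (r = (-2*0 + 5)**2 = (0 + 5)**2 = 5**2 = 25)
r*(-41/h(1, 0)) - 42 = 25*(-41/2) - 42 = -1025/2 - 42 = -1109/2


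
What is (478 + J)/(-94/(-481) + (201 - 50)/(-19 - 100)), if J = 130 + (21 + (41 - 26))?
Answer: -36861916/61445 ≈ -599.92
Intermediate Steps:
J = 166 (J = 130 + (21 + 15) = 130 + 36 = 166)
(478 + J)/(-94/(-481) + (201 - 50)/(-19 - 100)) = (478 + 166)/(-94/(-481) + (201 - 50)/(-19 - 100)) = 644/(-94*(-1/481) + 151/(-119)) = 644/(94/481 + 151*(-1/119)) = 644/(94/481 - 151/119) = 644/(-61445/57239) = 644*(-57239/61445) = -36861916/61445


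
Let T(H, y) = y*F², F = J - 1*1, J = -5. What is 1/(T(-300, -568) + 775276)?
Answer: 1/754828 ≈ 1.3248e-6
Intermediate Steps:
F = -6 (F = -5 - 1*1 = -5 - 1 = -6)
T(H, y) = 36*y (T(H, y) = y*(-6)² = y*36 = 36*y)
1/(T(-300, -568) + 775276) = 1/(36*(-568) + 775276) = 1/(-20448 + 775276) = 1/754828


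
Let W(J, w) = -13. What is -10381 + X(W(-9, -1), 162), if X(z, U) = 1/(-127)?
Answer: -1318388/127 ≈ -10381.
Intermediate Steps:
X(z, U) = -1/127
-10381 + X(W(-9, -1), 162) = -10381 - 1/127 = -1318388/127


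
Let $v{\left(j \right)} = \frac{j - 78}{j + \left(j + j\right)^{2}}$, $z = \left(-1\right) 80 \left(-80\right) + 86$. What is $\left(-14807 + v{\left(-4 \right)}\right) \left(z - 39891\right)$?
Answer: $\frac{989346977}{2} \approx 4.9467 \cdot 10^{8}$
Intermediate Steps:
$z = 6486$ ($z = \left(-80\right) \left(-80\right) + 86 = 6400 + 86 = 6486$)
$v{\left(j \right)} = \frac{-78 + j}{j + 4 j^{2}}$ ($v{\left(j \right)} = \frac{-78 + j}{j + \left(2 j\right)^{2}} = \frac{-78 + j}{j + 4 j^{2}}$)
$\left(-14807 + v{\left(-4 \right)}\right) \left(z - 39891\right) = \left(-14807 + \frac{-78 - 4}{\left(-4\right) \left(1 + 4 \left(-4\right)\right)}\right) \left(6486 - 39891\right) = \left(-14807 - \frac{1}{4} \frac{1}{1 - 16} \left(-82\right)\right) \left(-33405\right) = \left(-14807 - \frac{1}{4} \frac{1}{-15} \left(-82\right)\right) \left(-33405\right) = \left(-14807 - \left(- \frac{1}{60}\right) \left(-82\right)\right) \left(-33405\right) = \left(-14807 - \frac{41}{30}\right) \left(-33405\right) = \left(- \frac{444251}{30}\right) \left(-33405\right) = \frac{989346977}{2}$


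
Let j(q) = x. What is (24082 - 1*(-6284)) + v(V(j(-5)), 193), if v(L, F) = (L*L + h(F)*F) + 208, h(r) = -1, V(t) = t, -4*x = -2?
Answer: 121525/4 ≈ 30381.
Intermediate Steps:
x = ½ (x = -¼*(-2) = ½ ≈ 0.50000)
j(q) = ½
v(L, F) = 208 + L² - F (v(L, F) = (L*L - F) + 208 = (L² - F) + 208 = 208 + L² - F)
(24082 - 1*(-6284)) + v(V(j(-5)), 193) = (24082 - 1*(-6284)) + (208 + (½)² - 1*193) = (24082 + 6284) + (208 + ¼ - 193) = 30366 + 61/4 = 121525/4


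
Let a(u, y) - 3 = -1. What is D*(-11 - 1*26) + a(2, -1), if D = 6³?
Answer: -7990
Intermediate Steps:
a(u, y) = 2 (a(u, y) = 3 - 1 = 2)
D = 216
D*(-11 - 1*26) + a(2, -1) = 216*(-11 - 1*26) + 2 = 216*(-11 - 26) + 2 = 216*(-37) + 2 = -7992 + 2 = -7990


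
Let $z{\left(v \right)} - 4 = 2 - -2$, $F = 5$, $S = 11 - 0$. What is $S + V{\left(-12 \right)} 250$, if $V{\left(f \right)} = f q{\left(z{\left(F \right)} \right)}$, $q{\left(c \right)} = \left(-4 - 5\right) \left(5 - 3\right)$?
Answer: $54011$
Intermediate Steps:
$S = 11$ ($S = 11 + 0 = 11$)
$z{\left(v \right)} = 8$ ($z{\left(v \right)} = 4 + \left(2 - -2\right) = 4 + \left(2 + 2\right) = 4 + 4 = 8$)
$q{\left(c \right)} = -18$ ($q{\left(c \right)} = \left(-9\right) 2 = -18$)
$V{\left(f \right)} = - 18 f$ ($V{\left(f \right)} = f \left(-18\right) = - 18 f$)
$S + V{\left(-12 \right)} 250 = 11 + \left(-18\right) \left(-12\right) 250 = 11 + 216 \cdot 250 = 11 + 54000 = 54011$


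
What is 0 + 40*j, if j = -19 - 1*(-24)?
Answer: 200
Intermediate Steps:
j = 5 (j = -19 + 24 = 5)
0 + 40*j = 0 + 40*5 = 0 + 200 = 200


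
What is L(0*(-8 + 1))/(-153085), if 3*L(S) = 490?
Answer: -98/91851 ≈ -0.0010669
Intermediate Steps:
L(S) = 490/3 (L(S) = (⅓)*490 = 490/3)
L(0*(-8 + 1))/(-153085) = (490/3)/(-153085) = (490/3)*(-1/153085) = -98/91851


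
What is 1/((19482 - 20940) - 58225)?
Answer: -1/59683 ≈ -1.6755e-5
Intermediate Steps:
1/((19482 - 20940) - 58225) = 1/(-1458 - 58225) = 1/(-59683) = -1/59683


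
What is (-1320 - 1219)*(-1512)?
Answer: 3838968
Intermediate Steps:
(-1320 - 1219)*(-1512) = -2539*(-1512) = 3838968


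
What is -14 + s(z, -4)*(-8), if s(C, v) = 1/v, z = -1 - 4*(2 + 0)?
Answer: -12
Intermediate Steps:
z = -9 (z = -1 - 4*2 = -1 - 8 = -9)
-14 + s(z, -4)*(-8) = -14 - 8/(-4) = -14 - ¼*(-8) = -14 + 2 = -12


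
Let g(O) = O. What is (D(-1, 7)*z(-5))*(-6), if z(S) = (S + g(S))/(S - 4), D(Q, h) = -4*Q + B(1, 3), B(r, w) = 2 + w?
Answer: -60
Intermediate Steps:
D(Q, h) = 5 - 4*Q (D(Q, h) = -4*Q + (2 + 3) = -4*Q + 5 = 5 - 4*Q)
z(S) = 2*S/(-4 + S) (z(S) = (S + S)/(S - 4) = (2*S)/(-4 + S) = 2*S/(-4 + S))
(D(-1, 7)*z(-5))*(-6) = ((5 - 4*(-1))*(2*(-5)/(-4 - 5)))*(-6) = ((5 + 4)*(2*(-5)/(-9)))*(-6) = (9*(2*(-5)*(-⅑)))*(-6) = (9*(10/9))*(-6) = 10*(-6) = -60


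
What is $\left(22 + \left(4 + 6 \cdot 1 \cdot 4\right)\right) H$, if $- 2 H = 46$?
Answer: $-1150$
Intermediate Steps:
$H = -23$ ($H = \left(- \frac{1}{2}\right) 46 = -23$)
$\left(22 + \left(4 + 6 \cdot 1 \cdot 4\right)\right) H = \left(22 + \left(4 + 6 \cdot 1 \cdot 4\right)\right) \left(-23\right) = \left(22 + \left(4 + 6 \cdot 4\right)\right) \left(-23\right) = \left(22 + \left(4 + 24\right)\right) \left(-23\right) = \left(22 + 28\right) \left(-23\right) = 50 \left(-23\right) = -1150$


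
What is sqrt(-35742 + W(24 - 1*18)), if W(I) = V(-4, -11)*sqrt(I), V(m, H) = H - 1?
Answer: sqrt(-35742 - 12*sqrt(6)) ≈ 189.13*I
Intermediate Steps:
V(m, H) = -1 + H
W(I) = -12*sqrt(I) (W(I) = (-1 - 11)*sqrt(I) = -12*sqrt(I))
sqrt(-35742 + W(24 - 1*18)) = sqrt(-35742 - 12*sqrt(24 - 1*18)) = sqrt(-35742 - 12*sqrt(24 - 18)) = sqrt(-35742 - 12*sqrt(6))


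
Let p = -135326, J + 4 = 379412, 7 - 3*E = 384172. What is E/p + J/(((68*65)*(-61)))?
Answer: -4204394477/9121649030 ≈ -0.46092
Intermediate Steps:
E = -128055 (E = 7/3 - 1/3*384172 = 7/3 - 384172/3 = -128055)
J = 379408 (J = -4 + 379412 = 379408)
E/p + J/(((68*65)*(-61))) = -128055/(-135326) + 379408/(((68*65)*(-61))) = -128055*(-1/135326) + 379408/((4420*(-61))) = 128055/135326 + 379408/(-269620) = 128055/135326 + 379408*(-1/269620) = 128055/135326 - 94852/67405 = -4204394477/9121649030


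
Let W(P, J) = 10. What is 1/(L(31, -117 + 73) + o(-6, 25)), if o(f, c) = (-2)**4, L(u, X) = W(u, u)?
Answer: 1/26 ≈ 0.038462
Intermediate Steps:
L(u, X) = 10
o(f, c) = 16
1/(L(31, -117 + 73) + o(-6, 25)) = 1/(10 + 16) = 1/26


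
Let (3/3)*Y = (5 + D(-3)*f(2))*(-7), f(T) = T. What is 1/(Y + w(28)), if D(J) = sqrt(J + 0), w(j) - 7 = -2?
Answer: I/(2*(-15*I + 7*sqrt(3))) ≈ -0.020161 + 0.016296*I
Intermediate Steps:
w(j) = 5 (w(j) = 7 - 2 = 5)
D(J) = sqrt(J)
Y = -35 - 14*I*sqrt(3) (Y = (5 + sqrt(-3)*2)*(-7) = (5 + (I*sqrt(3))*2)*(-7) = (5 + 2*I*sqrt(3))*(-7) = -35 - 14*I*sqrt(3) ≈ -35.0 - 24.249*I)
1/(Y + w(28)) = 1/((-35 - 14*I*sqrt(3)) + 5) = 1/(-30 - 14*I*sqrt(3))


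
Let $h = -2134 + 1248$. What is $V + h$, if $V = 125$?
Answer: $-761$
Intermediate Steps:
$h = -886$
$V + h = 125 - 886 = -761$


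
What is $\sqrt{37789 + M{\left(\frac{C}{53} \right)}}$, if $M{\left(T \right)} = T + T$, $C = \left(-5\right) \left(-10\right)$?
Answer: $\frac{\sqrt{106154601}}{53} \approx 194.4$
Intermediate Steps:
$C = 50$
$M{\left(T \right)} = 2 T$
$\sqrt{37789 + M{\left(\frac{C}{53} \right)}} = \sqrt{37789 + 2 \cdot \frac{50}{53}} = \sqrt{37789 + \frac{100}{53}} = \sqrt{\frac{2002917}{53}} = \frac{\sqrt{106154601}}{53}$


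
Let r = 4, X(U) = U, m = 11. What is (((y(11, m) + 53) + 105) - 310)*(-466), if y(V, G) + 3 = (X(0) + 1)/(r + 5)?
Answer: 649604/9 ≈ 72178.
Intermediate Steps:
y(V, G) = -26/9 (y(V, G) = -3 + (0 + 1)/(4 + 5) = -3 + 1/9 = -3 + 1*(⅑) = -3 + ⅑ = -26/9)
(((y(11, m) + 53) + 105) - 310)*(-466) = (((-26/9 + 53) + 105) - 310)*(-466) = ((451/9 + 105) - 310)*(-466) = (1396/9 - 310)*(-466) = -1394/9*(-466) = 649604/9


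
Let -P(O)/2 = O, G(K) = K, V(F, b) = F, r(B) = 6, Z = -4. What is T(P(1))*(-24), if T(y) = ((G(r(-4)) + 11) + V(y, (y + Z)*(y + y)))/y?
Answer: 180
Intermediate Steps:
P(O) = -2*O
T(y) = (17 + y)/y (T(y) = ((6 + 11) + y)/y = (17 + y)/y)
T(P(1))*(-24) = ((17 - 2*1)/((-2*1)))*(-24) = ((17 - 2)/(-2))*(-24) = -½*15*(-24) = -15/2*(-24) = 180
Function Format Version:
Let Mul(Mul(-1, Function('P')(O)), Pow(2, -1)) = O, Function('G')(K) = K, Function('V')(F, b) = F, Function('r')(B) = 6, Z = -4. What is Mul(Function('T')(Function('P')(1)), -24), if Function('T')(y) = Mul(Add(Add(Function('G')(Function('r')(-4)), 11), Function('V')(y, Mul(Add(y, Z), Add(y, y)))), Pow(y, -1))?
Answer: 180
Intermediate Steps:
Function('P')(O) = Mul(-2, O)
Function('T')(y) = Mul(Pow(y, -1), Add(17, y)) (Function('T')(y) = Mul(Add(Add(6, 11), y), Pow(y, -1)) = Mul(Add(17, y), Pow(y, -1)) = Mul(Pow(y, -1), Add(17, y)))
Mul(Function('T')(Function('P')(1)), -24) = Mul(Mul(Pow(Mul(-2, 1), -1), Add(17, Mul(-2, 1))), -24) = Mul(Mul(Pow(-2, -1), Add(17, -2)), -24) = Mul(Mul(Rational(-1, 2), 15), -24) = Mul(Rational(-15, 2), -24) = 180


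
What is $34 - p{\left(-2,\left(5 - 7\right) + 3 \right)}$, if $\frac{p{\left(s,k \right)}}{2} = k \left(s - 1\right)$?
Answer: $40$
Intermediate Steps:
$p{\left(s,k \right)} = 2 k \left(-1 + s\right)$ ($p{\left(s,k \right)} = 2 k \left(s - 1\right) = 2 k \left(-1 + s\right)$)
$34 - p{\left(-2,\left(5 - 7\right) + 3 \right)} = 34 - 2 \left(\left(5 - 7\right) + 3\right) \left(-1 - 2\right) = 34 - 2 \left(-2 + 3\right) \left(-3\right) = 34 - 2 \cdot 1 \left(-3\right) = 34 - -6 = 34 + 6 = 40$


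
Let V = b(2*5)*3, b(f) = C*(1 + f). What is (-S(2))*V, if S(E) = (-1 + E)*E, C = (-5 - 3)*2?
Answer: 1056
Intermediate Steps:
C = -16 (C = -8*2 = -16)
b(f) = -16 - 16*f (b(f) = -16*(1 + f) = -16 - 16*f)
S(E) = E*(-1 + E)
V = -528 (V = (-16 - 32*5)*3 = (-16 - 16*10)*3 = (-16 - 160)*3 = -176*3 = -528)
(-S(2))*V = -2*(-1 + 2)*(-528) = -2*(-528) = 1056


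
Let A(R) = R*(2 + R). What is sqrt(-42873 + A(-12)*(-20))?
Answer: I*sqrt(45273) ≈ 212.77*I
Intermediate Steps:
sqrt(-42873 + A(-12)*(-20)) = sqrt(-42873 - 12*(2 - 12)*(-20)) = sqrt(-42873 - 12*(-10)*(-20)) = sqrt(-42873 + 120*(-20)) = sqrt(-42873 - 2400) = sqrt(-45273) = I*sqrt(45273)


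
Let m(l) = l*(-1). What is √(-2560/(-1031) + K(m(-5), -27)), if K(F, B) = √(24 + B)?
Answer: √(2639360 + 1062961*I*√3)/1031 ≈ 1.6599 + 0.52174*I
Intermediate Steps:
m(l) = -l
√(-2560/(-1031) + K(m(-5), -27)) = √(-2560/(-1031) + √(24 - 27)) = √(-2560*(-1/1031) + √(-3)) = √(2560/1031 + I*√3)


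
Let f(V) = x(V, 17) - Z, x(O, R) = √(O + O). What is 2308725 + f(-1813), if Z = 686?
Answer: 2308039 + 7*I*√74 ≈ 2.308e+6 + 60.216*I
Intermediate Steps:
x(O, R) = √2*√O (x(O, R) = √(2*O) = √2*√O)
f(V) = -686 + √2*√V (f(V) = √2*√V - 1*686 = √2*√V - 686 = -686 + √2*√V)
2308725 + f(-1813) = 2308725 + (-686 + √2*√(-1813)) = 2308725 + (-686 + √2*(7*I*√37)) = 2308725 + (-686 + 7*I*√74) = 2308039 + 7*I*√74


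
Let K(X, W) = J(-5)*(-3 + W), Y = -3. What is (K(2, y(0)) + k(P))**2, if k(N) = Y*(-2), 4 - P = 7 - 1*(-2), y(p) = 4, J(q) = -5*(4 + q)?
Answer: 121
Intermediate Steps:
J(q) = -20 - 5*q
K(X, W) = -15 + 5*W (K(X, W) = (-20 - 5*(-5))*(-3 + W) = (-20 + 25)*(-3 + W) = 5*(-3 + W) = -15 + 5*W)
P = -5 (P = 4 - (7 - 1*(-2)) = 4 - (7 + 2) = 4 - 1*9 = 4 - 9 = -5)
k(N) = 6 (k(N) = -3*(-2) = 6)
(K(2, y(0)) + k(P))**2 = ((-15 + 5*4) + 6)**2 = ((-15 + 20) + 6)**2 = (5 + 6)**2 = 11**2 = 121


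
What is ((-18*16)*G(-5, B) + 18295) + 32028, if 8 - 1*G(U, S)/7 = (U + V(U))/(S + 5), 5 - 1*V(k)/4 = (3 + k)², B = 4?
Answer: 33971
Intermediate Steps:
V(k) = 20 - 4*(3 + k)²
G(U, S) = 56 - 7*(20 + U - 4*(3 + U)²)/(5 + S) (G(U, S) = 56 - 7*(U + (20 - 4*(3 + U)²))/(S + 5) = 56 - 7*(20 + U - 4*(3 + U)²)/(5 + S))
((-18*16)*G(-5, B) + 18295) + 32028 = ((-18*16)*(7*(56 + 4*(-5)² + 8*4 + 23*(-5))/(5 + 4)) + 18295) + 32028 = (-2016*(56 + 4*25 + 32 - 115)/9 + 18295) + 32028 = (-2016*(56 + 100 + 32 - 115)/9 + 18295) + 32028 = (-2016*73/9 + 18295) + 32028 = (-288*511/9 + 18295) + 32028 = (-16352 + 18295) + 32028 = 1943 + 32028 = 33971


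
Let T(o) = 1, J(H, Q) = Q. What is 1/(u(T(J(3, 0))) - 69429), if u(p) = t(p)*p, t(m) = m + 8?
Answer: -1/69420 ≈ -1.4405e-5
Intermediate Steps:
t(m) = 8 + m
u(p) = p*(8 + p) (u(p) = (8 + p)*p = p*(8 + p))
1/(u(T(J(3, 0))) - 69429) = 1/(1*(8 + 1) - 69429) = 1/(1*9 - 69429) = 1/(9 - 69429) = 1/(-69420) = -1/69420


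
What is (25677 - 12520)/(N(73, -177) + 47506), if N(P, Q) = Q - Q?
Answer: 13157/47506 ≈ 0.27695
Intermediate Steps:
N(P, Q) = 0
(25677 - 12520)/(N(73, -177) + 47506) = (25677 - 12520)/(0 + 47506) = 13157/47506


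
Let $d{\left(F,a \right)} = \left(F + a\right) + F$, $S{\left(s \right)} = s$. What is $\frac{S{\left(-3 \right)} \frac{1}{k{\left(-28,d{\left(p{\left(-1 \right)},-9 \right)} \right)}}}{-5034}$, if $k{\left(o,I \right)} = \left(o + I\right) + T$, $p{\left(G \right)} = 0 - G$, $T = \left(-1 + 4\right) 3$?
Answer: $- \frac{1}{43628} \approx -2.2921 \cdot 10^{-5}$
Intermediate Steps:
$T = 9$ ($T = 3 \cdot 3 = 9$)
$p{\left(G \right)} = - G$
$d{\left(F,a \right)} = a + 2 F$
$k{\left(o,I \right)} = 9 + I + o$ ($k{\left(o,I \right)} = \left(o + I\right) + 9 = \left(I + o\right) + 9 = 9 + I + o$)
$\frac{S{\left(-3 \right)} \frac{1}{k{\left(-28,d{\left(p{\left(-1 \right)},-9 \right)} \right)}}}{-5034} = \frac{\left(-3\right) \frac{1}{9 - \left(9 - 2 \left(\left(-1\right) \left(-1\right)\right)\right) - 28}}{-5034} = - \frac{3}{9 + \left(-9 + 2 \cdot 1\right) - 28} \left(- \frac{1}{5034}\right) = - \frac{3}{9 + \left(-9 + 2\right) - 28} \left(- \frac{1}{5034}\right) = - \frac{3}{9 - 7 - 28} \left(- \frac{1}{5034}\right) = - \frac{3}{-26} \left(- \frac{1}{5034}\right) = \left(-3\right) \left(- \frac{1}{26}\right) \left(- \frac{1}{5034}\right) = \frac{3}{26} \left(- \frac{1}{5034}\right) = - \frac{1}{43628}$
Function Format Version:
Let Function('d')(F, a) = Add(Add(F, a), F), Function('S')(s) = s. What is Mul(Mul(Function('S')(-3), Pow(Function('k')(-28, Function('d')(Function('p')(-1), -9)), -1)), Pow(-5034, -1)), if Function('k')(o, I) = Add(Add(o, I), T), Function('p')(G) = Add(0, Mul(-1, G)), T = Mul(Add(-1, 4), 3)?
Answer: Rational(-1, 43628) ≈ -2.2921e-5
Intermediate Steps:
T = 9 (T = Mul(3, 3) = 9)
Function('p')(G) = Mul(-1, G)
Function('d')(F, a) = Add(a, Mul(2, F))
Function('k')(o, I) = Add(9, I, o) (Function('k')(o, I) = Add(Add(o, I), 9) = Add(Add(I, o), 9) = Add(9, I, o))
Mul(Mul(Function('S')(-3), Pow(Function('k')(-28, Function('d')(Function('p')(-1), -9)), -1)), Pow(-5034, -1)) = Mul(Mul(-3, Pow(Add(9, Add(-9, Mul(2, Mul(-1, -1))), -28), -1)), Pow(-5034, -1)) = Mul(Mul(-3, Pow(Add(9, Add(-9, Mul(2, 1)), -28), -1)), Rational(-1, 5034)) = Mul(Mul(-3, Pow(Add(9, Add(-9, 2), -28), -1)), Rational(-1, 5034)) = Mul(Mul(-3, Pow(Add(9, -7, -28), -1)), Rational(-1, 5034)) = Mul(Mul(-3, Pow(-26, -1)), Rational(-1, 5034)) = Mul(Mul(-3, Rational(-1, 26)), Rational(-1, 5034)) = Mul(Rational(3, 26), Rational(-1, 5034)) = Rational(-1, 43628)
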